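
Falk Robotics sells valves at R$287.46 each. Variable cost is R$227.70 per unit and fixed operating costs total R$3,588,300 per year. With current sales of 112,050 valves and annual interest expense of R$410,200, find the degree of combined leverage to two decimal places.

2.48

At 112,050 units, contribution = 112,050 × R$59.76 = R$6,696,108.00.
EBIT = R$6,696,108.00 − R$3,588,300 = R$3,107,808.00. Interest = R$410,200.00, so EBIT − I = R$2,697,608.00.
DCL = contribution ÷ (EBIT − I) = R$6,696,108.00 ÷ R$2,697,608.00 = 2.4822.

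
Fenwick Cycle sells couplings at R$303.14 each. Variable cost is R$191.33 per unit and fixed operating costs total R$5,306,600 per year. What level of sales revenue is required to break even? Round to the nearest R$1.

R$14,387,288

CM per unit = R$303.14 − R$191.33 = R$111.81; CM ratio = R$111.81 / R$303.14 = 0.3688.
Break-even sales = FC ÷ CM ratio = R$5,306,600 × R$303.14 / R$111.81 = R$14,387,288.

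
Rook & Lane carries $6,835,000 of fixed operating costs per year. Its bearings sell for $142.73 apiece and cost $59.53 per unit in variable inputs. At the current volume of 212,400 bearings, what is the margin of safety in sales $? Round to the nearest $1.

$18,590,377

Contribution margin per unit = $142.73 − $59.53 = $83.20. Break-even units = $6,835,000 ÷ $83.20 = 82,151.44; break-even revenue = 82,151.44 × $142.73 = $11,725,475.36.
Actual sales revenue = 212,400 × $142.73 = $30,315,852.00.
Margin of safety = $30,315,852.00 − $11,725,475.36 = $18,590,377.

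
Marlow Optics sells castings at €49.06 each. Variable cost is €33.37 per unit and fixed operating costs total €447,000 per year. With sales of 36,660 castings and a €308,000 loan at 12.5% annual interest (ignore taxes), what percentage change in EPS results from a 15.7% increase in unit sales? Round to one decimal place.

Total contribution margin = 36,660 × €15.69 = €575,195.40.
Operating income = contribution − fixed costs = €575,195.40 − €447,000 = €128,195.40.
After interest of €38,500.00, pre-tax earnings = €89,695.40.
Degree of combined leverage = contribution ÷ (EBIT − I) = €575,195.40 ÷ €89,695.40 = 6.4128.
%ΔEPS = DCL × %ΔSales = 6.4128 × +15.7% = +100.7%.

+100.7%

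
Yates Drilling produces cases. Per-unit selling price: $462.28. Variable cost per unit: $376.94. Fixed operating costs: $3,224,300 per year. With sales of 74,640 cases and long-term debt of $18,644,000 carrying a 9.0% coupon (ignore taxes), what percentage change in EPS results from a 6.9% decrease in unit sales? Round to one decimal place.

At 74,640 units, contribution = 74,640 × $85.34 = $6,369,777.60.
EBIT = $6,369,777.60 − $3,224,300 = $3,145,477.60.
Interest = $1,677,960.00, so EBIT − I = $1,467,517.60.
DCL = total CM / (EBIT − I) = $6,369,777.60 / $1,467,517.60 = 4.3405.
%ΔEPS = DCL × %ΔSales = 4.3405 × -6.9% = -29.9%.

-29.9%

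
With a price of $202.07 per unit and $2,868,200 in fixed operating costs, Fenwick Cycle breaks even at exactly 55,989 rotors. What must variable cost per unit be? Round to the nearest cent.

$150.84

At break-even, FC = Q × (P − VC), so P − VC = $2,868,200 ÷ 55,989 = $51.2279.
Variable cost per unit = $202.07 − $51.2279 = $150.84.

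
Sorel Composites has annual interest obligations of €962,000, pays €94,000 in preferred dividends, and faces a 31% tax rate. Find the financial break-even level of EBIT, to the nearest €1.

Preferred dividends are paid after tax, so their pre-tax equivalent is €94,000 ÷ (1 − 0.31) = €136,231.88.
Financial break-even EBIT = interest + D_p ÷ (1 − t) = €962,000 + €136,231.88 = €1,098,231.88.

€1,098,232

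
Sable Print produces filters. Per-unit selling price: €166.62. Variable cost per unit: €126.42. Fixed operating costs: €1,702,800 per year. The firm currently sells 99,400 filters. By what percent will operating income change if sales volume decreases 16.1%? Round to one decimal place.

At 99,400 units, contribution = 99,400 × €40.20 = €3,995,880.00.
Subtracting fixed costs: EBIT = €3,995,880.00 − €1,702,800 = €2,293,080.00.
DOL = contribution ÷ EBIT = €3,995,880.00 ÷ €2,293,080.00 = 1.7426.
So EBIT moves 1.7426 × (-16.1%) = -28.1%.

-28.1%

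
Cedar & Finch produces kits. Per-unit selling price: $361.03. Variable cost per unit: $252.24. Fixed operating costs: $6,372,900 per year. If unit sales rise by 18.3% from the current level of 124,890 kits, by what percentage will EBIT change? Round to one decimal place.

Total contribution margin = 124,890 × $108.79 = $13,586,783.10.
Operating income = contribution − fixed costs = $13,586,783.10 − $6,372,900 = $7,213,883.10.
So DOL = total CM / EBIT = $13,586,783.10 / $7,213,883.10 = 1.8834.
Operating income changes by 1.8834 × +18.3% = +34.5%.

+34.5%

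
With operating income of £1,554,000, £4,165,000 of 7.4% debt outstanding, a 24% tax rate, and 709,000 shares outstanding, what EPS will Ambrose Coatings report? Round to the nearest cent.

Pre-tax income = £1,554,000 − £308,210.00 = £1,245,790.00.
After tax at 24%: net income = £1,245,790.00 × 0.76 = £946,800.40.
EPS = £946,800.40 ÷ 709,000 = £1.34.

£1.34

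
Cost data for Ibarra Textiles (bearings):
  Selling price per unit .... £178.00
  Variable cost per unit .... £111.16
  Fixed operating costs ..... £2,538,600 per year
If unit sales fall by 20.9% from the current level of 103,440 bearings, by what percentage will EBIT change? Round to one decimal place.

-33.0%

At 103,440 units, contribution = 103,440 × £66.84 = £6,913,929.60.
EBIT = £6,913,929.60 − £2,538,600 = £4,375,329.60.
Degree of operating leverage = £6,913,929.60 / £4,375,329.60 = 1.5802.
So EBIT moves 1.5802 × (-20.9%) = -33.0%.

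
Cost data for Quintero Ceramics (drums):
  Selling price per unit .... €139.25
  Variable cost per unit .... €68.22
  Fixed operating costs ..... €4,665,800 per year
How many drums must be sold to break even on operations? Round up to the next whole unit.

65,688 drums

Unit CM = price − variable cost = €139.25 − €68.22 = €71.03.
Break-even volume = fixed costs ÷ CM per unit = €4,665,800 ÷ €71.03 = 65,687.74, so 65,688 drums.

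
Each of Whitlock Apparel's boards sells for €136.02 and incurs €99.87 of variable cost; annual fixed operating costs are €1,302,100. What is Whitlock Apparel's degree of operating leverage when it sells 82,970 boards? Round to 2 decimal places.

Contribution at this volume is 82,970 × €36.15 = €2,999,365.50.
Operating income = contribution − fixed costs = €2,999,365.50 − €1,302,100 = €1,697,265.50.
So DOL = total CM / EBIT = €2,999,365.50 / €1,697,265.50 = 1.7672.

1.77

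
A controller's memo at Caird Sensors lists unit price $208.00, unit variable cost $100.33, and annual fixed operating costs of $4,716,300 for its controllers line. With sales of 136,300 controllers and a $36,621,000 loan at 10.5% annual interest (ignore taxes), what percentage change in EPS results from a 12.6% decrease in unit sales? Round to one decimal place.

Contribution at this volume is 136,300 × $107.67 = $14,675,421.00.
Operating income = contribution − fixed costs = $14,675,421.00 − $4,716,300 = $9,959,121.00.
After interest of $3,845,205.00, pre-tax earnings = $6,113,916.00.
DCL = total CM / (EBIT − I) = $14,675,421.00 / $6,113,916.00 = 2.4003.
%ΔEPS = DCL × %ΔSales = 2.4003 × -12.6% = -30.2%.

-30.2%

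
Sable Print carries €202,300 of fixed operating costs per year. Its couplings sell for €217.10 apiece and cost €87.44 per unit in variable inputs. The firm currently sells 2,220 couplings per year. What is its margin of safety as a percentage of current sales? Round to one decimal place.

29.7%

Unit CM = price − variable cost = €217.10 − €87.44 = €129.66. Break-even units = €202,300 ÷ €129.66 = 1,560.23; break-even revenue = 1,560.23 × €217.10 = €338,726.90.
Current sales = 2,220 × €217.10 = €481,962.00.
Margin of safety = (€481,962.00 − €338,726.90) ÷ €481,962.00 = 29.7%.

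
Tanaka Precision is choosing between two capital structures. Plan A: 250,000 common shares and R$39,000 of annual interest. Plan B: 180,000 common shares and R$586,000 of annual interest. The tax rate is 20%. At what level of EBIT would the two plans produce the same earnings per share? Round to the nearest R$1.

R$1,992,571

Set EPS_A = EPS_B: (EBIT − R$39,000)(1 − 0.20) ÷ 250,000 = (EBIT − R$586,000)(1 − 0.20) ÷ 180,000.
Cancelling (1 − t) and cross-multiplying: 180,000·(EBIT − 39,000) = 250,000·(EBIT − 586,000).
Solving, EBIT = (586,000·250,000 − 39,000·180,000) / (250,000 − 180,000) = 139,480,000,000 / 70,000 = 1,992,571.43.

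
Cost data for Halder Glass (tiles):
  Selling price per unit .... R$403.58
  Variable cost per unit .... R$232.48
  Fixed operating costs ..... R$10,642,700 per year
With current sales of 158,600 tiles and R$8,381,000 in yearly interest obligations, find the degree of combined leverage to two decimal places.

3.34

Contribution at this volume is 158,600 × R$171.10 = R$27,136,460.00.
Operating income = contribution − fixed costs = R$27,136,460.00 − R$10,642,700 = R$16,493,760.00. Interest = R$8,381,000.00, so EBIT − I = R$8,112,760.00.
Degree of total leverage = total CM / (EBIT − interest) = R$27,136,460.00 / R$8,112,760.00 = 3.3449.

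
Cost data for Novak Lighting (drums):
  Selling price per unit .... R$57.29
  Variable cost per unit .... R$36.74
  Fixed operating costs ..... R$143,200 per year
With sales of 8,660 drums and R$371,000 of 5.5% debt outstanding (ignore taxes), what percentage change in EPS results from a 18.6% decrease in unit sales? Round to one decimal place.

-230.5%

At 8,660 units, contribution = 8,660 × R$20.55 = R$177,963.00.
Operating income = contribution − fixed costs = R$177,963.00 − R$143,200 = R$34,763.00.
Interest = R$20,405.00, so EBIT − I = R$14,358.00.
Degree of combined leverage = contribution ÷ (EBIT − I) = R$177,963.00 ÷ R$14,358.00 = 12.3947.
EPS therefore changes by 12.3947 × (-18.6%) = -230.5%.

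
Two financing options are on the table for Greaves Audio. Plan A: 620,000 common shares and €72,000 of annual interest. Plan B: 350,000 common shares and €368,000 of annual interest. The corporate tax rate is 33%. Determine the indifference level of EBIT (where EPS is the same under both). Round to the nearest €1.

Set EPS_A = EPS_B: (EBIT − €72,000)(1 − 0.33) ÷ 620,000 = (EBIT − €368,000)(1 − 0.33) ÷ 350,000.
The (1 − t) factor cancels: (EBIT − 72,000) × 350,000 = (EBIT − 368,000) × 620,000.
Solving, EBIT = (368,000·620,000 − 72,000·350,000) / (620,000 − 350,000) = 202,960,000,000 / 270,000 = 751,703.70.

€751,704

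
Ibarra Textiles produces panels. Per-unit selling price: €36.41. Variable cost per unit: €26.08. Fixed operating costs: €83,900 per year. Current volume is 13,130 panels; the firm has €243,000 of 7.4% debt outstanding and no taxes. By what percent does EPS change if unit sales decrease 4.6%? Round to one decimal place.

-18.5%

Contribution at this volume is 13,130 × €10.33 = €135,632.90.
Operating income = contribution − fixed costs = €135,632.90 − €83,900 = €51,732.90.
After interest of €17,982.00, pre-tax earnings = €33,750.90.
Degree of combined leverage = contribution ÷ (EBIT − I) = €135,632.90 ÷ €33,750.90 = 4.0186.
%ΔEPS = DCL × %ΔSales = 4.0186 × -4.6% = -18.5%.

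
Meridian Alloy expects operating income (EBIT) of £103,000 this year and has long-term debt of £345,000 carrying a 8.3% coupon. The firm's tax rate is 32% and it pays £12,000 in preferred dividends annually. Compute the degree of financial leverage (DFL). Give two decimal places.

Annual interest charges come to £28,635.00.
Pre-tax preferred-dividend burden = £12,000 ÷ (1 − 0.32) = £17,647.06.
DFL = EBIT ÷ [EBIT − I − D_p/(1−t)] = £103,000 ÷ [£103,000 − £28,635.00 − £17,647.06] = £103,000 ÷ £56,717.94 = 1.8160.

1.82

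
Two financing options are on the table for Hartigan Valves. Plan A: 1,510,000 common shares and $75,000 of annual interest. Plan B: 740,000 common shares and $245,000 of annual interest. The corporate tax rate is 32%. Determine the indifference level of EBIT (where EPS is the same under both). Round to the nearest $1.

At indifference, (EBIT − 75,000)(1 − t)/1,510,000 = (EBIT − 245,000)(1 − t)/740,000.
Cancelling (1 − t) and cross-multiplying: 740,000·(EBIT − 75,000) = 1,510,000·(EBIT − 245,000).
Solving, EBIT = (245,000·1,510,000 − 75,000·740,000) / (1,510,000 − 740,000) = 314,450,000,000 / 770,000 = 408,376.62.

$408,377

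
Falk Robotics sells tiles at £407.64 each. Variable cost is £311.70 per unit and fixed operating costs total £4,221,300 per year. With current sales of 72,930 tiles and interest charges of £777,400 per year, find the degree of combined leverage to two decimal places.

Contribution at this volume is 72,930 × £95.94 = £6,996,904.20.
EBIT = £6,996,904.20 − £4,221,300 = £2,775,604.20. Interest = £777,400.00, so EBIT − I = £1,998,204.20.
Degree of total leverage = total CM / (EBIT − interest) = £6,996,904.20 / £1,998,204.20 = 3.5016.

3.50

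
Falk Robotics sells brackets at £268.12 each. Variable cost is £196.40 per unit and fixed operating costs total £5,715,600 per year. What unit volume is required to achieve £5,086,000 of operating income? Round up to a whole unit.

150,608 brackets

Unit CM = price − variable cost = £268.12 − £196.40 = £71.72.
Units = (FC + target) / CM = (£5,715,600 + £5,086,000) / £71.72 = 150,607.92, so 150,608 brackets.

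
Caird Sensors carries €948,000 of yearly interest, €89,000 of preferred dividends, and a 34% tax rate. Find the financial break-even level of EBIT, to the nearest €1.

€1,082,848

Grossing the preferred dividend up to pre-tax terms: €89,000 / (1 − 0.34) = €134,848.48.
Financial break-even EBIT = interest + D_p ÷ (1 − t) = €948,000 + €134,848.48 = €1,082,848.48.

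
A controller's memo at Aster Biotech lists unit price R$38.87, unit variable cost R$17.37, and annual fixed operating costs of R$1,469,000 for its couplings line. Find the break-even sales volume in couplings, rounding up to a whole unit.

Contribution margin per unit = R$38.87 − R$17.37 = R$21.50.
Break-even volume = fixed costs ÷ CM per unit = R$1,469,000 ÷ R$21.50 = 68,325.58, so 68,326 couplings.

68,326 couplings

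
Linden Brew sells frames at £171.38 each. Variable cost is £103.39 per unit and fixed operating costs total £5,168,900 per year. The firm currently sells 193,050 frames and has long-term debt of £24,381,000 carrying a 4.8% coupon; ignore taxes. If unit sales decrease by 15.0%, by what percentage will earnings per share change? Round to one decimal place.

-29.0%

Contribution at this volume is 193,050 × £67.99 = £13,125,469.50.
Operating income = contribution − fixed costs = £13,125,469.50 − £5,168,900 = £7,956,569.50.
After interest of £1,170,288.00, pre-tax earnings = £6,786,281.50.
Degree of combined leverage = contribution ÷ (EBIT − I) = £13,125,469.50 ÷ £6,786,281.50 = 1.9341.
%ΔEPS = DCL × %ΔSales = 1.9341 × -15.0% = -29.0%.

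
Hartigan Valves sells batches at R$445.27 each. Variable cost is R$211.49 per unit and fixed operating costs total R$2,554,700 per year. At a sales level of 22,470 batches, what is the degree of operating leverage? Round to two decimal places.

Total contribution margin = 22,470 × R$233.78 = R$5,253,036.60.
Subtracting fixed costs: EBIT = R$5,253,036.60 − R$2,554,700 = R$2,698,336.60.
DOL = contribution ÷ EBIT = R$5,253,036.60 ÷ R$2,698,336.60 = 1.9468.

1.95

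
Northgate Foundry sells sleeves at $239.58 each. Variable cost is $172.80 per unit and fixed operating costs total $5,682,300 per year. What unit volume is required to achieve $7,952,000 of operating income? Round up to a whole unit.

Each unit contributes $239.58 − $172.80 = $66.78.
Required volume = (fixed costs + target profit) ÷ CM = ($5,682,300 + $7,952,000) ÷ $66.78 = 204,167.42, so 204,168 sleeves.

204,168 sleeves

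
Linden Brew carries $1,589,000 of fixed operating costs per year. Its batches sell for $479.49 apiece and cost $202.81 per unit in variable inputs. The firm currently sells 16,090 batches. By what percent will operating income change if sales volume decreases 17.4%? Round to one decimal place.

-27.1%

At 16,090 units, contribution = 16,090 × $276.68 = $4,451,781.20.
Operating income = contribution − fixed costs = $4,451,781.20 − $1,589,000 = $2,862,781.20.
DOL = contribution ÷ EBIT = $4,451,781.20 ÷ $2,862,781.20 = 1.5551.
%ΔEBIT = DOL × %ΔSales = 1.5551 × -17.4% = -27.1%.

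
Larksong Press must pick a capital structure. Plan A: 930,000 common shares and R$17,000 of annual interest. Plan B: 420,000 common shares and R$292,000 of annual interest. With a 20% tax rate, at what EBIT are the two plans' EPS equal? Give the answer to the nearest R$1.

At indifference, (EBIT − 17,000)(1 − t)/930,000 = (EBIT − 292,000)(1 − t)/420,000.
Cancelling (1 − t) and cross-multiplying: 420,000·(EBIT − 17,000) = 930,000·(EBIT − 292,000).
Solving, EBIT = (292,000·930,000 − 17,000·420,000) / (930,000 − 420,000) = 264,420,000,000 / 510,000 = 518,470.59.

R$518,471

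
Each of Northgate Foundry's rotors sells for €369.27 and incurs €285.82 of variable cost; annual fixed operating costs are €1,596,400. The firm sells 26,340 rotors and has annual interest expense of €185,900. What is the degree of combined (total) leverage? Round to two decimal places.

5.29

Total contribution margin = 26,340 × €83.45 = €2,198,073.00.
EBIT = €2,198,073.00 − €1,596,400 = €601,673.00. Interest = €185,900.00.
DOL = €2,198,073.00 ÷ €601,673.00 = 3.6533; DFL = €601,673.00 ÷ €415,773.00 = 1.4471.
DCL = DOL × DFL = 3.6533 × 1.4471 = 5.2867.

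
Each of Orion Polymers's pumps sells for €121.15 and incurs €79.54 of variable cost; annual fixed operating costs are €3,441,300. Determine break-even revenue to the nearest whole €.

€10,019,550

Contribution margin per unit = €121.15 − €79.54 = €41.61, a CM ratio of €41.61 ÷ €121.15 = 0.3435.
Break-even sales = FC ÷ CM ratio = €3,441,300 × €121.15 / €41.61 = €10,019,550.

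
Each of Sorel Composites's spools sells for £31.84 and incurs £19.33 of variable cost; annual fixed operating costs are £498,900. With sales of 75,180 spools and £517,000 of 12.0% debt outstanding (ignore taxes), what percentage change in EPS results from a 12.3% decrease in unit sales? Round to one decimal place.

At 75,180 units, contribution = 75,180 × £12.51 = £940,501.80.
EBIT = £940,501.80 − £498,900 = £441,601.80.
Interest = £62,040.00, so EBIT − I = £379,561.80.
Degree of combined leverage = contribution ÷ (EBIT − I) = £940,501.80 ÷ £379,561.80 = 2.4779.
%ΔEPS = DCL × %ΔSales = 2.4779 × -12.3% = -30.5%.

-30.5%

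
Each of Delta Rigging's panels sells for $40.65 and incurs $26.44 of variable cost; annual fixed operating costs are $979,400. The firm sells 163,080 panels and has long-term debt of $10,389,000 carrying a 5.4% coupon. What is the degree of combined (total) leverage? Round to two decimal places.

Contribution at this volume is 163,080 × $14.21 = $2,317,366.80.
Subtracting fixed costs: EBIT = $2,317,366.80 − $979,400 = $1,337,966.80. Interest = $561,006.00.
DOL = $2,317,366.80 ÷ $1,337,966.80 = 1.7320; DFL = $1,337,966.80 ÷ $776,960.80 = 1.7221.
DCL = DOL × DFL = 1.7320 × 1.7221 = 2.9827.

2.98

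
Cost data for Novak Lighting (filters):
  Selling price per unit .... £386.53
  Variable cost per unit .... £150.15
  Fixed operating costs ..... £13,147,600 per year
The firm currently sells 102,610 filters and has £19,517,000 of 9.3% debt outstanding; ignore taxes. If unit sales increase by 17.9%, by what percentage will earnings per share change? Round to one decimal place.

Total contribution margin = 102,610 × £236.38 = £24,254,951.80.
Subtracting fixed costs: EBIT = £24,254,951.80 − £13,147,600 = £11,107,351.80.
Interest = £1,815,081.00, so EBIT − I = £9,292,270.80.
Degree of combined leverage = contribution ÷ (EBIT − I) = £24,254,951.80 ÷ £9,292,270.80 = 2.6102.
EPS therefore changes by 2.6102 × (+17.9%) = +46.7%.

+46.7%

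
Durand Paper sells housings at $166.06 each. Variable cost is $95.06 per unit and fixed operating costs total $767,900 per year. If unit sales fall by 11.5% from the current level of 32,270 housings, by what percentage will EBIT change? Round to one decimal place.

-17.3%

Total contribution margin = 32,270 × $71.00 = $2,291,170.00.
Operating income = contribution − fixed costs = $2,291,170.00 − $767,900 = $1,523,270.00.
Degree of operating leverage = $2,291,170.00 / $1,523,270.00 = 1.5041.
Operating income changes by 1.5041 × -11.5% = -17.3%.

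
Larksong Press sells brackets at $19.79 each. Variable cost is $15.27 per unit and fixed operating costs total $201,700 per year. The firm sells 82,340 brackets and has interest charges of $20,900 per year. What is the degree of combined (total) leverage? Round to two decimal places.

2.49

Total contribution margin = 82,340 × $4.52 = $372,176.80.
EBIT = $372,176.80 − $201,700 = $170,476.80. Interest = $20,900.00, so EBIT − I = $149,576.80.
DCL = contribution ÷ (EBIT − I) = $372,176.80 ÷ $149,576.80 = 2.4882.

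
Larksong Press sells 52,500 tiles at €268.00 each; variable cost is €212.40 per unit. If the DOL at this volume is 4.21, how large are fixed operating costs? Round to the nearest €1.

At 52,500 units, contribution = 52,500 × €55.60 = €2,919,000.00.
DOL = contribution / EBIT, so EBIT = €2,919,000.00 / 4.21 = €693,349.17.
Fixed costs = CM − EBIT = €2,919,000.00 − €693,349.17 = €2,225,651.

€2,225,651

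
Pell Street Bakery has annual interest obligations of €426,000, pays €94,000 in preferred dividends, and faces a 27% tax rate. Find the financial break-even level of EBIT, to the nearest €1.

Grossing the preferred dividend up to pre-tax terms: €94,000 / (1 − 0.27) = €128,767.12.
EPS = 0 when EBIT covers interest plus the pre-tax preferred burden: €426,000 + €128,767.12 = €554,767.12.

€554,767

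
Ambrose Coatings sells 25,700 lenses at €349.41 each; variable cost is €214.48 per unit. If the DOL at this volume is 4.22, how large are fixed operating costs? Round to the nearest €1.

€2,645,971

Total contribution margin = 25,700 × €134.93 = €3,467,701.00.
Since DOL = CM ÷ EBIT, EBIT = €3,467,701.00 ÷ 4.22 = €821,730.09.
Fixed costs = CM − EBIT = €3,467,701.00 − €821,730.09 = €2,645,971.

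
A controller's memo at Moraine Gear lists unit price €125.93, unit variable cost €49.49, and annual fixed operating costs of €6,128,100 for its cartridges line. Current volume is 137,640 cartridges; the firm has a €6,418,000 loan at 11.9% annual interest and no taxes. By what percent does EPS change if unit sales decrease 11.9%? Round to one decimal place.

-34.5%

Total contribution margin = 137,640 × €76.44 = €10,521,201.60.
EBIT = €10,521,201.60 − €6,128,100 = €4,393,101.60.
Interest = €763,742.00, so EBIT − I = €3,629,359.60.
Degree of combined leverage = contribution ÷ (EBIT − I) = €10,521,201.60 ÷ €3,629,359.60 = 2.8989.
%ΔEPS = DCL × %ΔSales = 2.8989 × -11.9% = -34.5%.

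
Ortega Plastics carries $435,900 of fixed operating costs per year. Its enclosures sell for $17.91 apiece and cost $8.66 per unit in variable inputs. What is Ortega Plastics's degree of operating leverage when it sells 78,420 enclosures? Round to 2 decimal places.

At 78,420 units, contribution = 78,420 × $9.25 = $725,385.00.
Operating income = contribution − fixed costs = $725,385.00 − $435,900 = $289,485.00.
So DOL = total CM / EBIT = $725,385.00 / $289,485.00 = 2.5058.

2.51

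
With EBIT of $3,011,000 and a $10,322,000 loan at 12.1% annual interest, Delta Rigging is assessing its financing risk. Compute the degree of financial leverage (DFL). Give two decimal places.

Annual interest charges come to $1,248,962.00.
DFL = EBIT ÷ (EBIT − I) = $3,011,000 ÷ ($3,011,000 − $1,248,962.00) = $3,011,000 ÷ $1,762,038.00 = 1.7088.

1.71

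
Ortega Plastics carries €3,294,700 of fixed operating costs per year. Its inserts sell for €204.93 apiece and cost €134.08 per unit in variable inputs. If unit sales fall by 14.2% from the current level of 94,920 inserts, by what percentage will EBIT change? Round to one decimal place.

-27.8%

Contribution at this volume is 94,920 × €70.85 = €6,725,082.00.
Subtracting fixed costs: EBIT = €6,725,082.00 − €3,294,700 = €3,430,382.00.
So DOL = total CM / EBIT = €6,725,082.00 / €3,430,382.00 = 1.9604.
Operating income changes by 1.9604 × -14.2% = -27.8%.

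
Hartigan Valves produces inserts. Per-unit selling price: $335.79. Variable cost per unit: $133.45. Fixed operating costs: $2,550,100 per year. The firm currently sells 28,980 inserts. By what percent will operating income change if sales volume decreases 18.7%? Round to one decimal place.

-33.1%

Contribution at this volume is 28,980 × $202.34 = $5,863,813.20.
Operating income = contribution − fixed costs = $5,863,813.20 − $2,550,100 = $3,313,713.20.
Degree of operating leverage = $5,863,813.20 / $3,313,713.20 = 1.7696.
%ΔEBIT = DOL × %ΔSales = 1.7696 × -18.7% = -33.1%.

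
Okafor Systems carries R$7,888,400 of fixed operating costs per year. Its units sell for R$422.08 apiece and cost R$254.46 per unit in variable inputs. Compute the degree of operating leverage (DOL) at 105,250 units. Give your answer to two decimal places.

1.81

At 105,250 units, contribution = 105,250 × R$167.62 = R$17,642,005.00.
EBIT = R$17,642,005.00 − R$7,888,400 = R$9,753,605.00.
So DOL = total CM / EBIT = R$17,642,005.00 / R$9,753,605.00 = 1.8088.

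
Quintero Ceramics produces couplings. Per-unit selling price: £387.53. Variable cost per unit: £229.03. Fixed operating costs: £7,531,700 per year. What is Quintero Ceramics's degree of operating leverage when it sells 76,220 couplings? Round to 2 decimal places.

Total contribution margin = 76,220 × £158.50 = £12,080,870.00.
EBIT = £12,080,870.00 − £7,531,700 = £4,549,170.00.
Degree of operating leverage = £12,080,870.00 / £4,549,170.00 = 2.6556.

2.66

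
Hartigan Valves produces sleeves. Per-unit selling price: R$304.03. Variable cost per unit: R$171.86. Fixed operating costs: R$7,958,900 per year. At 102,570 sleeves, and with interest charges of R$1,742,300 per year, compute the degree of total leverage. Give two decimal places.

3.52

At 102,570 units, contribution = 102,570 × R$132.17 = R$13,556,676.90.
Subtracting fixed costs: EBIT = R$13,556,676.90 − R$7,958,900 = R$5,597,776.90. Interest = R$1,742,300.00.
DOL = R$13,556,676.90 ÷ R$5,597,776.90 = 2.4218; DFL = R$5,597,776.90 ÷ R$3,855,476.90 = 1.4519.
Combined leverage = 2.4218 × 1.4519 = 3.5162.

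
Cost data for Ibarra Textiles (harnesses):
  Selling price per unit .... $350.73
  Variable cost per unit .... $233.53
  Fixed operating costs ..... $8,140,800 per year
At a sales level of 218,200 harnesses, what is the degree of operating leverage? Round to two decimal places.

Contribution at this volume is 218,200 × $117.20 = $25,573,040.00.
Subtracting fixed costs: EBIT = $25,573,040.00 − $8,140,800 = $17,432,240.00.
DOL = contribution ÷ EBIT = $25,573,040.00 ÷ $17,432,240.00 = 1.4670.

1.47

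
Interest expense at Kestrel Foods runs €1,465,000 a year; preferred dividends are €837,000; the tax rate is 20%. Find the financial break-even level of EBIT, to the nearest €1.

Preferred dividends are paid after tax, so their pre-tax equivalent is €837,000 ÷ (1 − 0.20) = €1,046,250.00.
Financial break-even EBIT = interest + D_p ÷ (1 − t) = €1,465,000 + €1,046,250.00 = €2,511,250.00.

€2,511,250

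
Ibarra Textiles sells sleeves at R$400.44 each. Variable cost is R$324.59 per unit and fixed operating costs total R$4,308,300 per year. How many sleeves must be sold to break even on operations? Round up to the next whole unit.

56,801 sleeves

Contribution margin per unit = R$400.44 − R$324.59 = R$75.85.
Units to break even: R$4,308,300 ÷ R$75.85 = 56,800.26, rounded up to 56,801.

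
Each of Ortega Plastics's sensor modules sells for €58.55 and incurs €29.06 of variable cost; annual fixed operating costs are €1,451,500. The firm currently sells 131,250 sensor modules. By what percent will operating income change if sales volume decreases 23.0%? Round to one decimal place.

Contribution at this volume is 131,250 × €29.49 = €3,870,562.50.
Subtracting fixed costs: EBIT = €3,870,562.50 − €1,451,500 = €2,419,062.50.
Degree of operating leverage = €3,870,562.50 / €2,419,062.50 = 1.6000.
Operating income changes by 1.6000 × -23.0% = -36.8%.

-36.8%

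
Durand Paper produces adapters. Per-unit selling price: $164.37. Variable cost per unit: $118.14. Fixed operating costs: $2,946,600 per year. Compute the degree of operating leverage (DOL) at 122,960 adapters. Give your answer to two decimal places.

At 122,960 units, contribution = 122,960 × $46.23 = $5,684,440.80.
EBIT = $5,684,440.80 − $2,946,600 = $2,737,840.80.
Degree of operating leverage = $5,684,440.80 / $2,737,840.80 = 2.0762.

2.08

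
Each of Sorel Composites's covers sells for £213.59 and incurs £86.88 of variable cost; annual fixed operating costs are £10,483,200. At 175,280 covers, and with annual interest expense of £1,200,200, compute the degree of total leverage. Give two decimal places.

Contribution at this volume is 175,280 × £126.71 = £22,209,728.80.
Operating income = contribution − fixed costs = £22,209,728.80 − £10,483,200 = £11,726,528.80. Interest = £1,200,200.00.
DOL = £22,209,728.80 ÷ £11,726,528.80 = 1.8940; DFL = £11,726,528.80 ÷ £10,526,328.80 = 1.1140.
DCL = DOL × DFL = 1.8940 × 1.1140 = 2.1099.

2.11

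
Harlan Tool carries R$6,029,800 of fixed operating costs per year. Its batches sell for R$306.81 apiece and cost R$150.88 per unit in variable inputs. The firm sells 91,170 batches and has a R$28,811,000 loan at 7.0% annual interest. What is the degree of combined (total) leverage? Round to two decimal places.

2.30

Total contribution margin = 91,170 × R$155.93 = R$14,216,138.10.
Subtracting fixed costs: EBIT = R$14,216,138.10 − R$6,029,800 = R$8,186,338.10. Interest = R$2,016,770.00.
DOL = R$14,216,138.10 ÷ R$8,186,338.10 = 1.7366; DFL = R$8,186,338.10 ÷ R$6,169,568.10 = 1.3269.
Combined leverage = 1.7366 × 1.3269 = 2.3043.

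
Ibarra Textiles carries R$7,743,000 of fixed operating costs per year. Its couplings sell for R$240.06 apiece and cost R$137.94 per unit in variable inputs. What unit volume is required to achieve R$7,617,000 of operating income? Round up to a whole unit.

150,412 couplings

Unit CM = price − variable cost = R$240.06 − R$137.94 = R$102.12.
Need Q such that Q × R$102.12 − R$7,743,000 = R$7,617,000, i.e. Q = R$15,360,000 / R$102.12 = 150,411.28 → 150,412.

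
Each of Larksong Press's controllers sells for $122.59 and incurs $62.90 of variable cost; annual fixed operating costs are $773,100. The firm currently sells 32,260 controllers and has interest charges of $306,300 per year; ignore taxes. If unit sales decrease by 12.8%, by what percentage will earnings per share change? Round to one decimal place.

-29.1%

Contribution at this volume is 32,260 × $59.69 = $1,925,599.40.
Subtracting fixed costs: EBIT = $1,925,599.40 − $773,100 = $1,152,499.40.
After interest of $306,300.00, pre-tax earnings = $846,199.40.
DCL = total CM / (EBIT − I) = $1,925,599.40 / $846,199.40 = 2.2756.
EPS therefore changes by 2.2756 × (-12.8%) = -29.1%.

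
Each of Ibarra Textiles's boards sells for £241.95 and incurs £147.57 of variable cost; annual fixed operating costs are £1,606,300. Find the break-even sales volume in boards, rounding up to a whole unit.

17,020 boards

Unit CM = price − variable cost = £241.95 − £147.57 = £94.38.
Break-even volume = fixed costs ÷ CM per unit = £1,606,300 ÷ £94.38 = 17,019.50, so 17,020 boards.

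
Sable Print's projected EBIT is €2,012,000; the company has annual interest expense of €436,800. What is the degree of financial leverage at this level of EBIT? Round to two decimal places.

Annual interest charges come to €436,800.00.
DFL = EBIT ÷ (EBIT − I) = €2,012,000 ÷ (€2,012,000 − €436,800.00) = €2,012,000 ÷ €1,575,200.00 = 1.2773.

1.28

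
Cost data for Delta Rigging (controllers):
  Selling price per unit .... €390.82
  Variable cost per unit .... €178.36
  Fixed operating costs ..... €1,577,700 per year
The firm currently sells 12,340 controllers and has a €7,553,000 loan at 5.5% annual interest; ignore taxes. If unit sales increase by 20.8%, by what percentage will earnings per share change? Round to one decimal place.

Contribution at this volume is 12,340 × €212.46 = €2,621,756.40.
Operating income = contribution − fixed costs = €2,621,756.40 − €1,577,700 = €1,044,056.40.
After interest of €415,415.00, pre-tax earnings = €628,641.40.
Degree of combined leverage = contribution ÷ (EBIT − I) = €2,621,756.40 ÷ €628,641.40 = 4.1705.
%ΔEPS = DCL × %ΔSales = 4.1705 × +20.8% = +86.7%.

+86.7%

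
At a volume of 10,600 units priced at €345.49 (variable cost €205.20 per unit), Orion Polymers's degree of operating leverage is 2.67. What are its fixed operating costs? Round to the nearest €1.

€930,117

Total contribution margin = 10,600 × €140.29 = €1,487,074.00.
DOL = contribution / EBIT, so EBIT = €1,487,074.00 / 2.67 = €556,956.55.
And FC = contribution − EBIT = €1,487,074.00 − €556,956.55 = €930,117.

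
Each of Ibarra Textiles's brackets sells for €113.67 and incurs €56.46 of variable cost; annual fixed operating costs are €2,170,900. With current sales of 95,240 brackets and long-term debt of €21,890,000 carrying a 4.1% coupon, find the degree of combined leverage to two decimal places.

Total contribution margin = 95,240 × €57.21 = €5,448,680.40.
EBIT = €5,448,680.40 − €2,170,900 = €3,277,780.40. Interest = €897,490.00, so EBIT − I = €2,380,290.40.
Degree of total leverage = total CM / (EBIT − interest) = €5,448,680.40 / €2,380,290.40 = 2.2891.

2.29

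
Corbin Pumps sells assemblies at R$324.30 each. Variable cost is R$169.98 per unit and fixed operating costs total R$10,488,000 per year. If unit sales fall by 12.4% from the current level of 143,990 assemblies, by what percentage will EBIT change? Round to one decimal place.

-23.5%

At 143,990 units, contribution = 143,990 × R$154.32 = R$22,220,536.80.
Operating income = contribution − fixed costs = R$22,220,536.80 − R$10,488,000 = R$11,732,536.80.
DOL = contribution ÷ EBIT = R$22,220,536.80 ÷ R$11,732,536.80 = 1.8939.
%ΔEBIT = DOL × %ΔSales = 1.8939 × -12.4% = -23.5%.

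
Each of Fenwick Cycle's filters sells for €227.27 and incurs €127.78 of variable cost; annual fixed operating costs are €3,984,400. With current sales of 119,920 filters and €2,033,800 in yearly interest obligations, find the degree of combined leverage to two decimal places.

Contribution at this volume is 119,920 × €99.49 = €11,930,840.80.
Operating income = contribution − fixed costs = €11,930,840.80 − €3,984,400 = €7,946,440.80. Interest = €2,033,800.00.
DOL = €11,930,840.80 ÷ €7,946,440.80 = 1.5014; DFL = €7,946,440.80 ÷ €5,912,640.80 = 1.3440.
Combined leverage = 1.5014 × 1.3440 = 2.0179.

2.02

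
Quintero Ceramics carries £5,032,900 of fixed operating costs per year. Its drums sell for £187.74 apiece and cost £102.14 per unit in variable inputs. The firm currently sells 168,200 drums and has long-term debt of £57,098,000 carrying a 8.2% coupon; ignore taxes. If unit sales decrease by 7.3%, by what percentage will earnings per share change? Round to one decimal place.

At 168,200 units, contribution = 168,200 × £85.60 = £14,397,920.00.
Operating income = contribution − fixed costs = £14,397,920.00 − £5,032,900 = £9,365,020.00.
Interest = £4,682,036.00, so EBIT − I = £4,682,984.00.
Degree of combined leverage = contribution ÷ (EBIT − I) = £14,397,920.00 ÷ £4,682,984.00 = 3.0745.
%ΔEPS = DCL × %ΔSales = 3.0745 × -7.3% = -22.4%.

-22.4%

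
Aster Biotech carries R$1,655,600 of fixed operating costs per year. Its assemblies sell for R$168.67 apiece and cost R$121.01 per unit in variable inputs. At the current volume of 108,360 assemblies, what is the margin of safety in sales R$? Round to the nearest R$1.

Unit CM = price − variable cost = R$168.67 − R$121.01 = R$47.66. Break-even units = R$1,655,600 ÷ R$47.66 = 34,737.73; break-even revenue = 34,737.73 × R$168.67 = R$5,859,212.17.
Actual sales revenue = 108,360 × R$168.67 = R$18,277,081.20.
Margin of safety = R$18,277,081.20 − R$5,859,212.17 = R$12,417,869.

R$12,417,869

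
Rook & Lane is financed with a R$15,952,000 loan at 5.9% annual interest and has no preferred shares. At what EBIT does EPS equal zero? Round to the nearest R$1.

R$941,168

Annual interest = 5.9% × R$15,952,000 = R$941,168.00.
With no preferred dividends, EPS = 0 when EBIT exactly covers interest, so the financial break-even EBIT is R$941,168.00.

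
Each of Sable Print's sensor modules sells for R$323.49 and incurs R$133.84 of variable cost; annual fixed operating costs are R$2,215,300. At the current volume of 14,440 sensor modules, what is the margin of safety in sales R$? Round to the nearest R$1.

Contribution margin per unit = R$323.49 − R$133.84 = R$189.65. Break-even units = R$2,215,300 ÷ R$189.65 = 11,680.99; break-even revenue = 11,680.99 × R$323.49 = R$3,778,683.88.
Current sales = 14,440 × R$323.49 = R$4,671,195.60.
Margin of safety = R$4,671,195.60 − R$3,778,683.88 = R$892,512.

R$892,512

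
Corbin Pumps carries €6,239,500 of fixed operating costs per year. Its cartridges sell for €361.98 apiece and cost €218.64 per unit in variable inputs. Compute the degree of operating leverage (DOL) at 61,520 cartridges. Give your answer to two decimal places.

Total contribution margin = 61,520 × €143.34 = €8,818,276.80.
EBIT = €8,818,276.80 − €6,239,500 = €2,578,776.80.
DOL = contribution ÷ EBIT = €8,818,276.80 ÷ €2,578,776.80 = 3.4196.

3.42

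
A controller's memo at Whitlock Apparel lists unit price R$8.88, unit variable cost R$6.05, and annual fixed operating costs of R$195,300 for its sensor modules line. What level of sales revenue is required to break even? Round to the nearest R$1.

R$612,814

CM per unit = R$8.88 − R$6.05 = R$2.83; CM ratio = R$2.83 / R$8.88 = 0.3187.
Break-even sales = FC ÷ CM ratio = R$195,300 × R$8.88 / R$2.83 = R$612,814.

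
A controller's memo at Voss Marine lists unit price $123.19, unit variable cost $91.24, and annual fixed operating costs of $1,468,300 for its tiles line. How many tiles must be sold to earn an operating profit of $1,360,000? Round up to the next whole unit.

88,523 tiles

Each unit contributes $123.19 − $91.24 = $31.95.
Units = (FC + target) / CM = ($1,468,300 + $1,360,000) / $31.95 = 88,522.69, so 88,523 tiles.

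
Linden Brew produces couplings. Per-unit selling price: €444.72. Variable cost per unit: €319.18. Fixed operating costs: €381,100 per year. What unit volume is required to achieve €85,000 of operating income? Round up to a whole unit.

3,713 couplings

Unit CM = price − variable cost = €444.72 − €319.18 = €125.54.
Need Q such that Q × €125.54 − €381,100 = €85,000, i.e. Q = €466,100 / €125.54 = 3,712.76 → 3,713.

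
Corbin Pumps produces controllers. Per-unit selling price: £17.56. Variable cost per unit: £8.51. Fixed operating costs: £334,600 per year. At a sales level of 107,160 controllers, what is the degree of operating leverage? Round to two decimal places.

1.53

Contribution at this volume is 107,160 × £9.05 = £969,798.00.
Operating income = contribution − fixed costs = £969,798.00 − £334,600 = £635,198.00.
DOL = contribution ÷ EBIT = £969,798.00 ÷ £635,198.00 = 1.5268.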